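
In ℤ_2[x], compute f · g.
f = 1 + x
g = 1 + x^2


Expand and collect like terms; reduce coefficients mod 2:
x^0: 1·1 = 1 ≡ 1 (mod 2)
x^1: 1·0 + 1·1 = 1 ≡ 1 (mod 2)
x^2: 1·1 + 1·0 = 1 ≡ 1 (mod 2)
x^3: 1·1 = 1 ≡ 1 (mod 2)
Result: 1 + x + x^2 + x^3

f · g = 1 + x + x^2 + x^3


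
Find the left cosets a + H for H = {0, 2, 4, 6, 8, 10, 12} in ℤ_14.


H = {0, 2, 4, 6, 8, 10, 12}, |H| = 7
Number of cosets = |G|/|H| = 14/7 = 2
0 + H = {0, 2, 4, 6, 8, 10, 12}
1 + H = {1, 3, 5, 7, 9, 11, 13}

Cosets: 0+H={0,2,4,6,8,10,12}; 1+H={1,3,5,7,9,11,13}


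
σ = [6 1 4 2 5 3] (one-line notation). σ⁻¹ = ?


To find σ⁻¹, swap domain and range:
σ(1) = 6 → σ⁻¹(6) = 1
σ(2) = 1 → σ⁻¹(1) = 2
σ(3) = 4 → σ⁻¹(4) = 3
σ(4) = 2 → σ⁻¹(2) = 4
σ(5) = 5 → σ⁻¹(5) = 5
σ(6) = 3 → σ⁻¹(3) = 6

σ⁻¹ = [2 4 6 3 5 1]


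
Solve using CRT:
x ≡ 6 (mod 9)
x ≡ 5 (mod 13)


m₁ = 9, m₂ = 13, gcd = 1, so CRT applies. M = m₁·m₂ = 117
Let M₁ = M/m₁ = 13, M₂ = M/m₂ = 9
Find y₁ ≡ M₁⁻¹ (mod m₁): 13⁻¹ ≡ 7 (mod 9)
Find y₂ ≡ M₂⁻¹ (mod m₂): 9⁻¹ ≡ 3 (mod 13)
x = a₁·M₁·y₁ + a₂·M₂·y₂ = 6·13·7 + 5·9·3 = 681
Reduce mod 117: x ≡ 96
Check: 96 mod 9 = 6 ✓, 96 mod 13 = 5 ✓

x ≡ 96 (mod 117)


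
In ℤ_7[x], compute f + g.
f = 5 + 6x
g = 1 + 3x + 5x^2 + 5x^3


Add coefficients mod 7:
x^0: 5 + 1 = 6 (mod 7)
x^1: 6 + 3 = 2 (mod 7)
x^2: 0 + 5 = 5 (mod 7)
x^3: 0 + 5 = 5 (mod 7)
Result: 6 + 2x + 5x^2 + 5x^3

f + g = 6 + 2x + 5x^2 + 5x^3


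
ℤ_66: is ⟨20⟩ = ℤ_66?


g generates ℤ_n iff gcd(g, n) = 1
gcd(20, 66) = 2
Since gcd = 2 ≠ 1, ⟨20⟩ has order 33 < 66, so 20 is not a generator.

No, 20 does not generate ℤ_66


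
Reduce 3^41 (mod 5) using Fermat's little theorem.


Fermat's little theorem: if p is prime and gcd(a,p)=1, then a^(p-1) ≡ 1 (mod p)
p = 5 is prime, gcd(3,5) = 1
Reduce exponent: 41 mod 4 = 1
So 3^41 ≡ 3^1 (mod 5)
3^1 mod 5 = 3

3^41 ≡ 3 (mod 5)


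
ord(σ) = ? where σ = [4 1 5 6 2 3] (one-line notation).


Cycle decomposition: (1 4 6 3 5 2)
Cycle lengths: 6
Order = lcm(6) = 6

ord(σ) = 6


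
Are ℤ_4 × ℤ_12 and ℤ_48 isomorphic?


Comparing ℤ_4 × ℤ_12 and ℤ_48:
gcd(4,12) = 4 ≠ 1. Max element order in ℤ_4×ℤ_12 is lcm(4,12) = 12 < 48, so it has no element of order 48

No, ℤ_4 × ℤ_12 ≇ ℤ_48


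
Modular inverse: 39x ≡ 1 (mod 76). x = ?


Use the extended Euclidean algorithm to write 1 = 39·s + 76·t; then s mod 76 is the inverse.
Euclidean algorithm:
  39 = 0·76 + 39
  76 = 1·39 + 37
  39 = 1·37 + 2
  37 = 18·2 + 1
  2 = 2·1 + 0
gcd(39,76) = 1
Back-substitution gives: 39·(-37) + 76·(19) = 1
So 39⁻¹ ≡ -37 ≡ 39 (mod 76)
Check: 39 × 39 = 1521 ≡ 1 (mod 76) ✓

39⁻¹ ≡ 39 (mod 76)


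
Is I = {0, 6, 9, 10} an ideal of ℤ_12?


Check ideal conditions for I = {0, 6, 9, 10} in ℤ_12:
(1) I is an additive subgroup? No
(2) For r ∈ ℤ_12 and a ∈ I: r·a ∈ I? No  [counterexample: r=2, a=10, r·a mod 12 = 8 ∉ I]

No, I is not an ideal of ℤ_12


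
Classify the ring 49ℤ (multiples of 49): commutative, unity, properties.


49ℤ is a commutative ring under +,× but has no multiplicative identity (1 ∉ 49ℤ); it has no zero divisors, but without unity it is not an integral domain
Commutative: Yes
Integral domain: No
Has unity: No

49ℤ (multiples of 49): Commutative=Yes, Unity=No


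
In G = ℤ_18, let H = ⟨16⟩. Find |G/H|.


|⟨16⟩| = n / gcd(16, 18) = 18 / 2 = 9
H is normal (ℤ_18 is abelian).
|G/H| = |G| / |H| = 18 / 9 = 2

|G/H| = 2


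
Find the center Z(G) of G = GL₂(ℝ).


Z(G) = {g ∈ G | gx = xg for all x ∈ G}
Only scalar multiples of the identity commute with all invertible matrices

Z(GL₂(ℝ)) = {aI : a ∈ ℝ, a ≠ 0}


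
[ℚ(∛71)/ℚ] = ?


∛71 has minimal polynomial x³ - 71 (irreducible over ℚ since 71 is not a perfect cube)

[ℚ(∛71)/ℚ] = 3


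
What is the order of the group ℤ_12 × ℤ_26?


|A × B| = |A| · |B|
|ℤ_12 × ℤ_26| = 12 × 26 = 312

|ℤ_12 × ℤ_26| = 312


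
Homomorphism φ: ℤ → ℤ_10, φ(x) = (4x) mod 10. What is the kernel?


Kernel = preimage of identity
ker(φ) = {x ∈ ℤ : 4x ≡ 0 (mod 10)}. gcd(4,10) = 2, so 4x ≡ 0 (mod 10) ⟺ x ≡ 0 (mod 10/2 = 5). Hence ker(φ) = 5ℤ

ker(φ) = 5ℤ


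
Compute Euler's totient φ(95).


Factor n: 95 = 5 × 19
φ(n) = n · ∏(1 - 1/p) over distinct primes p | n
φ(95) = 95 · (1 - 1/5) · (1 - 1/19) = 72

φ(95) = 72


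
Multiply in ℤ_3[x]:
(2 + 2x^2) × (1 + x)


Expand and collect like terms; reduce coefficients mod 3:
x^0: 2·1 = 2 ≡ 2 (mod 3)
x^1: 2·1 + 0·1 = 2 ≡ 2 (mod 3)
x^2: 0·1 + 2·1 = 2 ≡ 2 (mod 3)
x^3: 2·1 = 2 ≡ 2 (mod 3)
Result: 2 + 2x + 2x^2 + 2x^3

f · g = 2 + 2x + 2x^2 + 2x^3


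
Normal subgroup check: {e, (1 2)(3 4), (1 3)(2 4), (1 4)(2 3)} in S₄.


H = {e, (1 2)(3 4), (1 3)(2 4), (1 4)(2 3)} in S₄
This is the Klein four-group V₄; it is normal in S₄ (it is a union of conjugacy classes)

Yes, normal subgroup


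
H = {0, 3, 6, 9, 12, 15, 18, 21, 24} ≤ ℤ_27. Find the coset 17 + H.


17 + H = {17 + h (mod 27) : h ∈ H}
17+0=17, 17+3=20, 17+6=23, 17+9=26, 17+12=2, 17+15=5, 17+18=8, 17+21=11, 17+24=14
17 + H = {2, 5, 8, 11, 14, 17, 20, 23, 26} = 2 + H

17 + H = {2, 5, 8, 11, 14, 17, 20, 23, 26}


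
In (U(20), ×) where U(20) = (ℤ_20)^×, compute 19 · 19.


Operation: multiplication mod 20
19 · 19 = (a × b) mod 20 with a = 19, b = 19

19 · 19 = 1


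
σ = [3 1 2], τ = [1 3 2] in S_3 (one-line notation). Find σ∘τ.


σ∘τ: apply τ first, then σ
1 →τ 1 →σ 3
2 →τ 3 →σ 2
3 →τ 2 →σ 1

σ∘τ = [3 2 1]


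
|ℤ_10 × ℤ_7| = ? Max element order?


|ℤ_10 × ℤ_7| = 10 × 7 = 70
Max element order = lcm(10,7) = 70
Cyclic? Yes (gcd=1)

|ℤ_10×ℤ_7| = 70, max element order = 70


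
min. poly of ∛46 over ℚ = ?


∛46 satisfies x³ - 46 = 0, irreducible over ℚ (no rational root; 46 is not a perfect cube)

Minimal polynomial: x³ - 46


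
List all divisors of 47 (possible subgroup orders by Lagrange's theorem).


Lagrange's theorem: |H| divides |G|
|G| = 47
Divisors of 47: 1, 47

Possible subgroup orders: {1, 47}


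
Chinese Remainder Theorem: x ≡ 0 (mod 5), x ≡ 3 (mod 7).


m₁ = 5, m₂ = 7, gcd = 1, so CRT applies. M = m₁·m₂ = 35
Let M₁ = M/m₁ = 7, M₂ = M/m₂ = 5
Find y₁ ≡ M₁⁻¹ (mod m₁): 7⁻¹ ≡ 3 (mod 5)
Find y₂ ≡ M₂⁻¹ (mod m₂): 5⁻¹ ≡ 3 (mod 7)
x = a₁·M₁·y₁ + a₂·M₂·y₂ = 0·7·3 + 3·5·3 = 45
Reduce mod 35: x ≡ 10
Check: 10 mod 5 = 0 ✓, 10 mod 7 = 3 ✓

x ≡ 10 (mod 35)


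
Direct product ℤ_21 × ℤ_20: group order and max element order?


|ℤ_21 × ℤ_20| = 21 × 20 = 420
Max element order = lcm(21,20) = 420
Cyclic? Yes (gcd=1)

|ℤ_21×ℤ_20| = 420, max element order = 420


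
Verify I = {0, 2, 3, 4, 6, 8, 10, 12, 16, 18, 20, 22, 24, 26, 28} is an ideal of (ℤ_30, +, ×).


Check ideal conditions for I = {0, 2, 3, 4, 6, 8, 10, 12, 16, 18, 20, 22, 24, 26, 28} in ℤ_30:
(1) I is an additive subgroup? No
(2) For r ∈ ℤ_30 and a ∈ I: r·a ∈ I? No  [counterexample: r=2, a=22, r·a mod 30 = 14 ∉ I]

No, I is not an ideal of ℤ_30


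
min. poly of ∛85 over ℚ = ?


∛85 satisfies x³ - 85 = 0, irreducible over ℚ (no rational root; 85 is not a perfect cube)

Minimal polynomial: x³ - 85


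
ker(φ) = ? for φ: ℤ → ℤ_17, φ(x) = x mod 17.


Kernel = preimage of identity
ker(φ) = {x ∈ ℤ : x ≡ 0 (mod 17)} = 17ℤ = {0, ±17, ±34, ...}

ker(φ) = 17ℤ


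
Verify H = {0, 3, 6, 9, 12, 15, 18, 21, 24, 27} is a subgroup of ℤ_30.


Subgroup test for H = {0, 3, 6, 9, 12, 15, 18, 21, 24, 27} in (ℤ_30, +):
(1) 0 ∈ H? Yes
(2) Closure: for all a,b ∈ H, (a+b) mod 30 ∈ H? Yes
(3) Inverses: for all a ∈ H, -a mod 30 ∈ H? Yes

Yes, H is a subgroup of ℤ_30


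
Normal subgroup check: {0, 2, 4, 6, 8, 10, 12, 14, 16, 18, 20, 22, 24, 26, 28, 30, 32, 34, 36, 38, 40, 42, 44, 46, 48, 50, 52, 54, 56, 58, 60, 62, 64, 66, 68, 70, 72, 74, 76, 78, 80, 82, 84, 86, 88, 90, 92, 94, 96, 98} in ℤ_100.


H = {0, 2, 4, 6, 8, 10, 12, 14, 16, 18, 20, 22, 24, 26, 28, 30, 32, 34, 36, 38, 40, 42, 44, 46, 48, 50, 52, 54, 56, 58, 60, 62, 64, 66, 68, 70, 72, 74, 76, 78, 80, 82, 84, 86, 88, 90, 92, 94, 96, 98} in ℤ_100
ℤ_100 is abelian; every subgroup of an abelian group is normal

Yes, normal subgroup


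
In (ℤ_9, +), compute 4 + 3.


Operation: addition mod 9
4 + 3 = (a + b) mod 9 with a = 4, b = 3

4 + 3 = 7


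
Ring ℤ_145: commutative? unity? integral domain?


ℤ_145 is a commutative ring with unity 1; 145 = 5×29 is composite, so 5·29 ≡ 0 gives zero divisors (not an integral domain)
Commutative: Yes
Integral domain: No
Has unity: Yes

ℤ_145: Commutative=Yes, Unity=Yes


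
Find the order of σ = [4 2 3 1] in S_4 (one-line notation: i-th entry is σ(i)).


Cycle decomposition: (1 4)
Cycle lengths: 2
Order = lcm(2) = 2

ord(σ) = 2


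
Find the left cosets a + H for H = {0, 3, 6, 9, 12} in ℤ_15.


H = {0, 3, 6, 9, 12}, |H| = 5
Number of cosets = |G|/|H| = 15/5 = 3
0 + H = {0, 3, 6, 9, 12}
1 + H = {1, 4, 7, 10, 13}
2 + H = {2, 5, 8, 11, 14}

Cosets: 0+H={0,3,6,9,12}; 1+H={1,4,7,10,13}; 2+H={2,5,8,11,14}


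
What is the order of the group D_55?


|D_n| = 2n (n rotations and n reflections)
|D_55| = 2×55 = 110

|D_55| = 110


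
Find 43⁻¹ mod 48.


Use the extended Euclidean algorithm to write 1 = 43·s + 48·t; then s mod 48 is the inverse.
Euclidean algorithm:
  43 = 0·48 + 43
  48 = 1·43 + 5
  43 = 8·5 + 3
  5 = 1·3 + 2
  3 = 1·2 + 1
  2 = 2·1 + 0
gcd(43,48) = 1
Back-substitution gives: 43·(19) + 48·(-17) = 1
So 43⁻¹ ≡ 19 ≡ 19 (mod 48)
Check: 43 × 19 = 817 ≡ 1 (mod 48) ✓

43⁻¹ ≡ 19 (mod 48)


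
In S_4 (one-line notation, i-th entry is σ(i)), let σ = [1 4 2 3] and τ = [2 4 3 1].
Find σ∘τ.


σ∘τ: apply τ first, then σ
1 →τ 2 →σ 4
2 →τ 4 →σ 3
3 →τ 3 →σ 2
4 →τ 1 →σ 1

σ∘τ = [4 3 2 1]


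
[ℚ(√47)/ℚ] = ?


√47 has minimal polynomial x² - 47 (irreducible over ℚ since 47 is squarefree)

[ℚ(√47)/ℚ] = 2


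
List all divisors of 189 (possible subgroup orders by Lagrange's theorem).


Lagrange's theorem: |H| divides |G|
|G| = 189
Divisors of 189: 1, 3, 7, 9, 21, 27, 63, 189

Possible subgroup orders: {1, 3, 7, 9, 21, 27, 63, 189}


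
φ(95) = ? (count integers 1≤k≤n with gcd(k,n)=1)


Factor n: 95 = 5 × 19
φ(n) = n · ∏(1 - 1/p) over distinct primes p | n
φ(95) = 95 · (1 - 1/5) · (1 - 1/19) = 72

φ(95) = 72


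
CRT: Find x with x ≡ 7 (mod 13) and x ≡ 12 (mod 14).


m₁ = 13, m₂ = 14, gcd = 1, so CRT applies. M = m₁·m₂ = 182
Let M₁ = M/m₁ = 14, M₂ = M/m₂ = 13
Find y₁ ≡ M₁⁻¹ (mod m₁): 14⁻¹ ≡ 1 (mod 13)
Find y₂ ≡ M₂⁻¹ (mod m₂): 13⁻¹ ≡ 13 (mod 14)
x = a₁·M₁·y₁ + a₂·M₂·y₂ = 7·14·1 + 12·13·13 = 2126
Reduce mod 182: x ≡ 124
Check: 124 mod 13 = 7 ✓, 124 mod 14 = 12 ✓

x ≡ 124 (mod 182)


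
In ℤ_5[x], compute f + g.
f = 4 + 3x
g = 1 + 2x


Add coefficients mod 5:
x^0: 4 + 1 = 0 (mod 5)
x^1: 3 + 2 = 0 (mod 5)
Result: 0

f + g = 0


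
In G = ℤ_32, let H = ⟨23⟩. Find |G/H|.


|⟨23⟩| = n / gcd(23, 32) = 32 / 1 = 32
H is normal (ℤ_32 is abelian).
|G/H| = |G| / |H| = 32 / 32 = 1

|G/H| = 1


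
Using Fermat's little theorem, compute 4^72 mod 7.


Fermat's little theorem: if p is prime and gcd(a,p)=1, then a^(p-1) ≡ 1 (mod p)
p = 7 is prime, gcd(4,7) = 1
Reduce exponent: 72 mod 6 = 0
So 4^72 ≡ 4^0 (mod 7)
4^0 = 1

4^72 ≡ 1 (mod 7)


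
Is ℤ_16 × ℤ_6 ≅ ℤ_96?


Comparing ℤ_16 × ℤ_6 and ℤ_96:
gcd(16,6) = 2 ≠ 1. Max element order in ℤ_16×ℤ_6 is lcm(16,6) = 48 < 96, so it has no element of order 96

No, ℤ_16 × ℤ_6 ≇ ℤ_96


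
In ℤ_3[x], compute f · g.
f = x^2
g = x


Expand and collect like terms; reduce coefficients mod 3:
x^0: 0·0 = 0 ≡ 0 (mod 3)
x^1: 0·1 + 0·0 = 0 ≡ 0 (mod 3)
x^2: 0·1 + 1·0 = 0 ≡ 0 (mod 3)
x^3: 1·1 = 1 ≡ 1 (mod 3)
Result: x^3

f · g = x^3


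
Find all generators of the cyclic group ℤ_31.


g generates ℤ_n iff gcd(g,n) = 1
Prime factors of 31: 31
Generators are g ∈ {1,...,30} not divisible by any of these primes.
Generators: {1, 2, 3, 4, 5, 6, 7, 8, 9, 10, 11, 12, 13, 14, 15, 16, 17, 18, 19, 20, 21, 22, 23, 24, 25, 26, 27, 28, 29, 30}
Number of generators = φ(31) = 30

Generators of ℤ_31 = {1, 2, 3, 4, 5, 6, 7, 8, 9, 10, 11, 12, 13, 14, 15, 16, 17, 18, 19, 20, 21, 22, 23, 24, 25, 26, 27, 28, 29, 30}


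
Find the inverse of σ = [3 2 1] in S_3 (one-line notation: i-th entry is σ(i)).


To find σ⁻¹, swap domain and range:
σ(1) = 3 → σ⁻¹(3) = 1
σ(2) = 2 → σ⁻¹(2) = 2
σ(3) = 1 → σ⁻¹(1) = 3

σ⁻¹ = [3 2 1]


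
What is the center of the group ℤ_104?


Z(G) = {g ∈ G | gx = xg for all x ∈ G}
ℤ_104 is abelian, so Z(G) = G

Z(ℤ_104) = ℤ_104


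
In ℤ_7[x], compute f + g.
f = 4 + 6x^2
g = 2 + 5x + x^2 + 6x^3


Add coefficients mod 7:
x^0: 4 + 2 = 6 (mod 7)
x^1: 0 + 5 = 5 (mod 7)
x^2: 6 + 1 = 0 (mod 7)
x^3: 0 + 6 = 6 (mod 7)
Result: 6 + 5x + 6x^3

f + g = 6 + 5x + 6x^3


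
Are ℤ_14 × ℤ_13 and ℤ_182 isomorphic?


Comparing ℤ_14 × ℤ_13 and ℤ_182:
gcd(14,13) = 1, so ℤ_14 × ℤ_13 ≅ ℤ_182 (CRT)

Yes, ℤ_14 × ℤ_13 ≅ ℤ_182


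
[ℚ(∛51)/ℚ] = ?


∛51 has minimal polynomial x³ - 51 (irreducible over ℚ since 51 is not a perfect cube)

[ℚ(∛51)/ℚ] = 3


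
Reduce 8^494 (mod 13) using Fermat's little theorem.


Fermat's little theorem: if p is prime and gcd(a,p)=1, then a^(p-1) ≡ 1 (mod p)
p = 13 is prime, gcd(8,13) = 1
Reduce exponent: 494 mod 12 = 2
So 8^494 ≡ 8^2 (mod 13)
8^2 mod 13 = 12

8^494 ≡ 12 (mod 13)


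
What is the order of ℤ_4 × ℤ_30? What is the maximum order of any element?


|ℤ_4 × ℤ_30| = 4 × 30 = 120
Max element order = lcm(4,30) = 60
Cyclic? No (gcd=2)

|ℤ_4×ℤ_30| = 120, max element order = 60


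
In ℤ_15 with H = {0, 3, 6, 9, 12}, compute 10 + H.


10 + H = {10 + h (mod 15) : h ∈ H}
10+0=10, 10+3=13, 10+6=1, 10+9=4, 10+12=7
10 + H = {1, 4, 7, 10, 13} = 1 + H

10 + H = {1, 4, 7, 10, 13}


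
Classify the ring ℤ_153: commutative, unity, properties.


ℤ_153 is a commutative ring with unity 1; 153 = 3×51 is composite, so 3·51 ≡ 0 gives zero divisors (not an integral domain)
Commutative: Yes
Integral domain: No
Has unity: Yes

ℤ_153: Commutative=Yes, Unity=Yes


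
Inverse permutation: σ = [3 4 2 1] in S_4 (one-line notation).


To find σ⁻¹, swap domain and range:
σ(1) = 3 → σ⁻¹(3) = 1
σ(2) = 4 → σ⁻¹(4) = 2
σ(3) = 2 → σ⁻¹(2) = 3
σ(4) = 1 → σ⁻¹(1) = 4

σ⁻¹ = [4 3 1 2]


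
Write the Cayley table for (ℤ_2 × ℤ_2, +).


Elements: {(0,0), (0,1), (1,0), (1,1)}
Operation: componentwise addition mod (2, 2)
Entry (a, b) = ((a₁+b₁) mod 2, (a₂+b₂) mod 2)

Cayley table:
      | (0,0) | (0,1) | (1,0) | (1,1)
(0,0) | (0,0) | (0,1) | (1,0) | (1,1)
(0,1) | (0,1) | (0,0) | (1,1) | (1,0)
(1,0) | (1,0) | (1,1) | (0,0) | (0,1)
(1,1) | (1,1) | (1,0) | (0,1) | (0,0)


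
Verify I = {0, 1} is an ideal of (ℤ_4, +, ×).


Check ideal conditions for I = {0, 1} in ℤ_4:
(1) I is an additive subgroup? No
(2) For r ∈ ℤ_4 and a ∈ I: r·a ∈ I? No  [counterexample: r=2, a=1, r·a mod 4 = 2 ∉ I]

No, I is not an ideal of ℤ_4


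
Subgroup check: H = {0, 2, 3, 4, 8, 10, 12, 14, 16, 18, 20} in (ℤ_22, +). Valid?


Subgroup test for H = {0, 2, 3, 4, 8, 10, 12, 14, 16, 18, 20} in (ℤ_22, +):
(1) 0 ∈ H? Yes
(2) Closure: for all a,b ∈ H, (a+b) mod 22 ∈ H? No  [counterexample: 2 + 3 = 5 ∉ H]
(3) Inverses: for all a ∈ H, -a mod 22 ∈ H? No

No, H is not a subgroup of ℤ_22


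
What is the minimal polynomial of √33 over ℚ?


√33 satisfies x² - 33 = 0, irreducible over ℚ since 33 is squarefree

Minimal polynomial: x² - 33


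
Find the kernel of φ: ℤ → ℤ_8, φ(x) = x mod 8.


Kernel = preimage of identity
ker(φ) = {x ∈ ℤ : x ≡ 0 (mod 8)} = 8ℤ = {0, ±8, ±16, ...}

ker(φ) = 8ℤ


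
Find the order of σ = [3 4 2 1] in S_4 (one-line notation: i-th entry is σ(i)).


Cycle decomposition: (1 3 2 4)
Cycle lengths: 4
Order = lcm(4) = 4

ord(σ) = 4


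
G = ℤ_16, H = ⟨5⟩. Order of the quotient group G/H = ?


|⟨5⟩| = n / gcd(5, 16) = 16 / 1 = 16
H is normal (ℤ_16 is abelian).
|G/H| = |G| / |H| = 16 / 16 = 1

|G/H| = 1


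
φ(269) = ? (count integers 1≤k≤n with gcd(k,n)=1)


Factor n: 269 = 269
φ(n) = n · ∏(1 - 1/p) over distinct primes p | n
φ(269) = 269 · (1 - 1/269) = 268

φ(269) = 268


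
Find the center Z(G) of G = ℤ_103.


Z(G) = {g ∈ G | gx = xg for all x ∈ G}
ℤ_103 is abelian, so Z(G) = G

Z(ℤ_103) = ℤ_103


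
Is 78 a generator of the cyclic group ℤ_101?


g generates ℤ_n iff gcd(g, n) = 1
gcd(78, 101) = 1
Since gcd = 1, 78 is a generator.

Yes, 78 generates ℤ_101


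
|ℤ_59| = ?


ℤ_n has n elements.

|ℤ_59| = 59


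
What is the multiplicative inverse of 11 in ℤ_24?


Use the extended Euclidean algorithm to write 1 = 11·s + 24·t; then s mod 24 is the inverse.
Euclidean algorithm:
  11 = 0·24 + 11
  24 = 2·11 + 2
  11 = 5·2 + 1
  2 = 2·1 + 0
gcd(11,24) = 1
Back-substitution gives: 11·(11) + 24·(-5) = 1
So 11⁻¹ ≡ 11 ≡ 11 (mod 24)
Check: 11 × 11 = 121 ≡ 1 (mod 24) ✓

11⁻¹ ≡ 11 (mod 24)


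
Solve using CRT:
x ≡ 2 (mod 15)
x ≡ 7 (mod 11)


m₁ = 15, m₂ = 11, gcd = 1, so CRT applies. M = m₁·m₂ = 165
Let M₁ = M/m₁ = 11, M₂ = M/m₂ = 15
Find y₁ ≡ M₁⁻¹ (mod m₁): 11⁻¹ ≡ 11 (mod 15)
Find y₂ ≡ M₂⁻¹ (mod m₂): 15⁻¹ ≡ 3 (mod 11)
x = a₁·M₁·y₁ + a₂·M₂·y₂ = 2·11·11 + 7·15·3 = 557
Reduce mod 165: x ≡ 62
Check: 62 mod 15 = 2 ✓, 62 mod 11 = 7 ✓

x ≡ 62 (mod 165)


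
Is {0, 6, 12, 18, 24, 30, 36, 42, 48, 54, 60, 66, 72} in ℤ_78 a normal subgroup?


H = {0, 6, 12, 18, 24, 30, 36, 42, 48, 54, 60, 66, 72} in ℤ_78
ℤ_78 is abelian; every subgroup of an abelian group is normal

Yes, normal subgroup


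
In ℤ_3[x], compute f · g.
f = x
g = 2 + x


Expand and collect like terms; reduce coefficients mod 3:
x^0: 0·2 = 0 ≡ 0 (mod 3)
x^1: 0·1 + 1·2 = 2 ≡ 2 (mod 3)
x^2: 1·1 = 1 ≡ 1 (mod 3)
Result: 2x + x^2

f · g = 2x + x^2


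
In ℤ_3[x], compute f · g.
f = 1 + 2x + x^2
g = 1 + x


Expand and collect like terms; reduce coefficients mod 3:
x^0: 1·1 = 1 ≡ 1 (mod 3)
x^1: 1·1 + 2·1 = 3 ≡ 0 (mod 3)
x^2: 2·1 + 1·1 = 3 ≡ 0 (mod 3)
x^3: 1·1 = 1 ≡ 1 (mod 3)
Result: 1 + x^3

f · g = 1 + x^3


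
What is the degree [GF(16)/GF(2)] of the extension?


GF(16) = GF(2^4), so the extension degree is 4

[GF(16)/GF(2)] = 4


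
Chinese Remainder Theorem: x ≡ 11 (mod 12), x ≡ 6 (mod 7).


m₁ = 12, m₂ = 7, gcd = 1, so CRT applies. M = m₁·m₂ = 84
Let M₁ = M/m₁ = 7, M₂ = M/m₂ = 12
Find y₁ ≡ M₁⁻¹ (mod m₁): 7⁻¹ ≡ 7 (mod 12)
Find y₂ ≡ M₂⁻¹ (mod m₂): 12⁻¹ ≡ 3 (mod 7)
x = a₁·M₁·y₁ + a₂·M₂·y₂ = 11·7·7 + 6·12·3 = 755
Reduce mod 84: x ≡ 83
Check: 83 mod 12 = 11 ✓, 83 mod 7 = 6 ✓

x ≡ 83 (mod 84)


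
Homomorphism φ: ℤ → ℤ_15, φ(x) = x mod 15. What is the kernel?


Kernel = preimage of identity
ker(φ) = {x ∈ ℤ : x ≡ 0 (mod 15)} = 15ℤ = {0, ±15, ±30, ...}

ker(φ) = 15ℤ


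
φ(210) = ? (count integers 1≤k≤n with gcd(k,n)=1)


Factor n: 210 = 2 × 3 × 5 × 7
φ(n) = n · ∏(1 - 1/p) over distinct primes p | n
φ(210) = 210 · (1 - 1/2) · (1 - 1/3) · (1 - 1/5) · (1 - 1/7) = 48

φ(210) = 48


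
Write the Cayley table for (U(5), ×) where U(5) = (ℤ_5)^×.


Elements: {1, 2, 3, 4}
Operation: multiplication mod 5
Entry (a, b) = (a × b) mod 5

Cayley table:
  | 1 | 2 | 3 | 4
1 | 1 | 2 | 3 | 4
2 | 2 | 4 | 1 | 3
3 | 3 | 1 | 4 | 2
4 | 4 | 3 | 2 | 1


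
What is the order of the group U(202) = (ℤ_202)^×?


U(n) is the group of units mod n; |U(n)| = φ(n)
|U(202)| = φ(202) = 100

|U(202) = (ℤ_202)^×| = 100


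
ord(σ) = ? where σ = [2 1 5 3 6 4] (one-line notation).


Cycle decomposition: (1 2) (3 5 6 4)
Cycle lengths: 2, 4
Order = lcm(2, 4) = 4

ord(σ) = 4


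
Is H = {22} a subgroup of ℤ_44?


Subgroup test for H = {22} in (ℤ_44, +):
(1) 0 ∈ H? No
(2) Closure: for all a,b ∈ H, (a+b) mod 44 ∈ H? No  [counterexample: 22 + 22 = 0 ∉ H]
(3) Inverses: for all a ∈ H, -a mod 44 ∈ H? Yes

No, H is not a subgroup of ℤ_44


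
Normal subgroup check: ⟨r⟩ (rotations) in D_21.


H = ⟨r⟩ (rotations) in D_21
The rotation subgroup ⟨r⟩ has index 2 in D_21, so it is normal

Yes, normal subgroup


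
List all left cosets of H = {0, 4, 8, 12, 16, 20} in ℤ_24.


H = {0, 4, 8, 12, 16, 20}, |H| = 6
Number of cosets = |G|/|H| = 24/6 = 4
0 + H = {0, 4, 8, 12, 16, 20}
1 + H = {1, 5, 9, 13, 17, 21}
2 + H = {2, 6, 10, 14, 18, 22}
3 + H = {3, 7, 11, 15, 19, 23}

Cosets: 0+H={0,4,8,12,16,20}; 1+H={1,5,9,13,17,21}; 2+H={2,6,10,14,18,22}; 3+H={3,7,11,15,19,23}


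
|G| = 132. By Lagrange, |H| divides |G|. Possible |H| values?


Lagrange's theorem: |H| divides |G|
|G| = 132
Divisors of 132: 1, 2, 3, 4, 6, 11, 12, 22, 33, 44, 66, 132

Possible subgroup orders: {1, 2, 3, 4, 6, 11, 12, 22, 33, 44, 66, 132}


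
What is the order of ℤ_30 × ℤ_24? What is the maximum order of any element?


|ℤ_30 × ℤ_24| = 30 × 24 = 720
Max element order = lcm(30,24) = 120
Cyclic? No (gcd=6)

|ℤ_30×ℤ_24| = 720, max element order = 120


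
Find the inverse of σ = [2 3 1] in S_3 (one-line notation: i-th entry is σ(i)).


To find σ⁻¹, swap domain and range:
σ(1) = 2 → σ⁻¹(2) = 1
σ(2) = 3 → σ⁻¹(3) = 2
σ(3) = 1 → σ⁻¹(1) = 3

σ⁻¹ = [3 1 2]


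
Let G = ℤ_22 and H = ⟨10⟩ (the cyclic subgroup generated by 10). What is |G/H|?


|⟨10⟩| = n / gcd(10, 22) = 22 / 2 = 11
H is normal (ℤ_22 is abelian).
|G/H| = |G| / |H| = 22 / 11 = 2

|G/H| = 2


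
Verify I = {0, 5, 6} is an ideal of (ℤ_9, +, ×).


Check ideal conditions for I = {0, 5, 6} in ℤ_9:
(1) I is an additive subgroup? No
(2) For r ∈ ℤ_9 and a ∈ I: r·a ∈ I? No  [counterexample: r=2, a=5, r·a mod 9 = 1 ∉ I]

No, I is not an ideal of ℤ_9


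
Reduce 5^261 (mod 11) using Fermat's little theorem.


Fermat's little theorem: if p is prime and gcd(a,p)=1, then a^(p-1) ≡ 1 (mod p)
p = 11 is prime, gcd(5,11) = 1
Reduce exponent: 261 mod 10 = 1
So 5^261 ≡ 5^1 (mod 11)
5^1 mod 11 = 5

5^261 ≡ 5 (mod 11)


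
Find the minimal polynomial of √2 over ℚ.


√2 satisfies x² - 2 = 0, irreducible over ℚ since 2 is squarefree

Minimal polynomial: x² - 2


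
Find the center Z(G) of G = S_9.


Z(G) = {g ∈ G | gx = xg for all x ∈ G}
S_n is non-abelian for n ≥ 3; Z(S_9) is trivial

Z(S_9) = {e}


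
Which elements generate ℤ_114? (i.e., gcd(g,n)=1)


g generates ℤ_n iff gcd(g,n) = 1
Prime factors of 114: 2, 3, 19
Generators are g ∈ {1,...,113} not divisible by any of these primes.
Generators: {1, 5, 7, 11, 13, 17, 23, 25, 29, 31, 35, 37, 41, 43, 47, 49, 53, 55, 59, 61, 65, 67, 71, 73, 77, 79, 83, 85, 89, 91, 97, 101, 103, 107, 109, 113}
Number of generators = φ(114) = 36

Generators of ℤ_114 = {1, 5, 7, 11, 13, 17, 23, 25, 29, 31, 35, 37, 41, 43, 47, 49, 53, 55, 59, 61, 65, 67, 71, 73, 77, 79, 83, 85, 89, 91, 97, 101, 103, 107, 109, 113}


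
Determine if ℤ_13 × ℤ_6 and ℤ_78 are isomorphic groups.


Comparing ℤ_13 × ℤ_6 and ℤ_78:
gcd(13,6) = 1, so ℤ_13 × ℤ_6 ≅ ℤ_78 (CRT)

Yes, ℤ_13 × ℤ_6 ≅ ℤ_78


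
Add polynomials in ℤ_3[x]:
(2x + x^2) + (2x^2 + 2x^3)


Add coefficients mod 3:
x^0: 0 + 0 = 0 (mod 3)
x^1: 2 + 0 = 2 (mod 3)
x^2: 1 + 2 = 0 (mod 3)
x^3: 0 + 2 = 2 (mod 3)
Result: 2x + 2x^3

f + g = 2x + 2x^3


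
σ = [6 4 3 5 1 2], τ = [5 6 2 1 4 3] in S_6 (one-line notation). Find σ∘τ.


σ∘τ: apply τ first, then σ
1 →τ 5 →σ 1
2 →τ 6 →σ 2
3 →τ 2 →σ 4
4 →τ 1 →σ 6
5 →τ 4 →σ 5
6 →τ 3 →σ 3

σ∘τ = [1 2 4 6 5 3]


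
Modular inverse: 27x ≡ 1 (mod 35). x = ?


Use the extended Euclidean algorithm to write 1 = 27·s + 35·t; then s mod 35 is the inverse.
Euclidean algorithm:
  27 = 0·35 + 27
  35 = 1·27 + 8
  27 = 3·8 + 3
  8 = 2·3 + 2
  3 = 1·2 + 1
  2 = 2·1 + 0
gcd(27,35) = 1
Back-substitution gives: 27·(13) + 35·(-10) = 1
So 27⁻¹ ≡ 13 ≡ 13 (mod 35)
Check: 27 × 13 = 351 ≡ 1 (mod 35) ✓

27⁻¹ ≡ 13 (mod 35)


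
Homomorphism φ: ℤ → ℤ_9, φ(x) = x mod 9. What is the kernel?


Kernel = preimage of identity
ker(φ) = {x ∈ ℤ : x ≡ 0 (mod 9)} = 9ℤ = {0, ±9, ±18, ...}

ker(φ) = 9ℤ


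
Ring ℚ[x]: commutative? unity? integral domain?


Polynomial ring over ℚ (an integral domain) is a commutative integral domain with unity 1
Commutative: Yes
Integral domain: Yes
Has unity: Yes

ℚ[x]: Commutative=Yes, Unity=Yes


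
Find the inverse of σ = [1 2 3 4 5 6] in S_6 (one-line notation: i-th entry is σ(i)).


To find σ⁻¹, swap domain and range:
σ(1) = 1 → σ⁻¹(1) = 1
σ(2) = 2 → σ⁻¹(2) = 2
σ(3) = 3 → σ⁻¹(3) = 3
σ(4) = 4 → σ⁻¹(4) = 4
σ(5) = 5 → σ⁻¹(5) = 5
σ(6) = 6 → σ⁻¹(6) = 6

σ⁻¹ = [1 2 3 4 5 6]


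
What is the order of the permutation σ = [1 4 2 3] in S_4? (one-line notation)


Cycle decomposition: (2 4 3)
Cycle lengths: 3
Order = lcm(3) = 3

ord(σ) = 3


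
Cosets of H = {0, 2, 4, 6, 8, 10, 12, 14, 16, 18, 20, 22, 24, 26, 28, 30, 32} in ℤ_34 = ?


H = {0, 2, 4, 6, 8, 10, 12, 14, 16, 18, 20, 22, 24, 26, 28, 30, 32}, |H| = 17
Number of cosets = |G|/|H| = 34/17 = 2
0 + H = {0, 2, 4, 6, 8, 10, 12, 14, 16, 18, 20, 22, 24, 26, 28, 30, 32}
1 + H = {1, 3, 5, 7, 9, 11, 13, 15, 17, 19, 21, 23, 25, 27, 29, 31, 33}

Cosets: 0+H={0,2,4,6,8,10,12,14,16,18,20,22,24,26,28,30,32}; 1+H={1,3,5,7,9,11,13,15,17,19,21,23,25,27,29,31,33}


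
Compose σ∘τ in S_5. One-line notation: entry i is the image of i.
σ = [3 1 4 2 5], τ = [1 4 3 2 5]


σ∘τ: apply τ first, then σ
1 →τ 1 →σ 3
2 →τ 4 →σ 2
3 →τ 3 →σ 4
4 →τ 2 →σ 1
5 →τ 5 →σ 5

σ∘τ = [3 2 4 1 5]


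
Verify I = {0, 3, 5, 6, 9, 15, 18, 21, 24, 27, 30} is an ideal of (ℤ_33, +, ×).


Check ideal conditions for I = {0, 3, 5, 6, 9, 15, 18, 21, 24, 27, 30} in ℤ_33:
(1) I is an additive subgroup? No
(2) For r ∈ ℤ_33 and a ∈ I: r·a ∈ I? No  [counterexample: r=2, a=5, r·a mod 33 = 10 ∉ I]

No, I is not an ideal of ℤ_33


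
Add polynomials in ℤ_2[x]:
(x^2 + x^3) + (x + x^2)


Add coefficients mod 2:
x^0: 0 + 0 = 0 (mod 2)
x^1: 0 + 1 = 1 (mod 2)
x^2: 1 + 1 = 0 (mod 2)
x^3: 1 + 0 = 1 (mod 2)
Result: x + x^3

f + g = x + x^3


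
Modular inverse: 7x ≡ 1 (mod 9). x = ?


Use the extended Euclidean algorithm to write 1 = 7·s + 9·t; then s mod 9 is the inverse.
Euclidean algorithm:
  7 = 0·9 + 7
  9 = 1·7 + 2
  7 = 3·2 + 1
  2 = 2·1 + 0
gcd(7,9) = 1
Back-substitution gives: 7·(4) + 9·(-3) = 1
So 7⁻¹ ≡ 4 ≡ 4 (mod 9)
Check: 7 × 4 = 28 ≡ 1 (mod 9) ✓

7⁻¹ ≡ 4 (mod 9)


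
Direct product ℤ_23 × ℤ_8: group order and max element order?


|ℤ_23 × ℤ_8| = 23 × 8 = 184
Max element order = lcm(23,8) = 184
Cyclic? Yes (gcd=1)

|ℤ_23×ℤ_8| = 184, max element order = 184


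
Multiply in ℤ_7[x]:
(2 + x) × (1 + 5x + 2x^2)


Expand and collect like terms; reduce coefficients mod 7:
x^0: 2·1 = 2 ≡ 2 (mod 7)
x^1: 2·5 + 1·1 = 11 ≡ 4 (mod 7)
x^2: 2·2 + 1·5 = 9 ≡ 2 (mod 7)
x^3: 1·2 = 2 ≡ 2 (mod 7)
Result: 2 + 4x + 2x^2 + 2x^3

f · g = 2 + 4x + 2x^2 + 2x^3


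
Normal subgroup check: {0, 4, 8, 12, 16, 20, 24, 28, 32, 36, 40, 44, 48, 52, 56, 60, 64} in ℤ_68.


H = {0, 4, 8, 12, 16, 20, 24, 28, 32, 36, 40, 44, 48, 52, 56, 60, 64} in ℤ_68
ℤ_68 is abelian; every subgroup of an abelian group is normal

Yes, normal subgroup


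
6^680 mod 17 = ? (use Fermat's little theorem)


Fermat's little theorem: if p is prime and gcd(a,p)=1, then a^(p-1) ≡ 1 (mod p)
p = 17 is prime, gcd(6,17) = 1
Reduce exponent: 680 mod 16 = 8
So 6^680 ≡ 6^8 (mod 17)
6^8 mod 17 = 16

6^680 ≡ 16 (mod 17)


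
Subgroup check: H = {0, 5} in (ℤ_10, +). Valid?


Subgroup test for H = {0, 5} in (ℤ_10, +):
(1) 0 ∈ H? Yes
(2) Closure: for all a,b ∈ H, (a+b) mod 10 ∈ H? Yes
(3) Inverses: for all a ∈ H, -a mod 10 ∈ H? Yes

Yes, H is a subgroup of ℤ_10


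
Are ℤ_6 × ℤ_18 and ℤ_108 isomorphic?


Comparing ℤ_6 × ℤ_18 and ℤ_108:
gcd(6,18) = 6 ≠ 1. Max element order in ℤ_6×ℤ_18 is lcm(6,18) = 18 < 108, so it has no element of order 108

No, ℤ_6 × ℤ_18 ≇ ℤ_108


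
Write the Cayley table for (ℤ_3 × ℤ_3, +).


Elements: {(0,0), (0,1), (0,2), (1,0), (1,1), (1,2), (2,0), (2,1), (2,2)}
Operation: componentwise addition mod (3, 3)
Entry (a, b) = ((a₁+b₁) mod 3, (a₂+b₂) mod 3)

Cayley table:
      | (0,0) | (0,1) | (0,2) | (1,0) | (1,1) | (1,2) | (2,0) | (2,1) | (2,2)
(0,0) | (0,0) | (0,1) | (0,2) | (1,0) | (1,1) | (1,2) | (2,0) | (2,1) | (2,2)
(0,1) | (0,1) | (0,2) | (0,0) | (1,1) | (1,2) | (1,0) | (2,1) | (2,2) | (2,0)
(0,2) | (0,2) | (0,0) | (0,1) | (1,2) | (1,0) | (1,1) | (2,2) | (2,0) | (2,1)
(1,0) | (1,0) | (1,1) | (1,2) | (2,0) | (2,1) | (2,2) | (0,0) | (0,1) | (0,2)
(1,1) | (1,1) | (1,2) | (1,0) | (2,1) | (2,2) | (2,0) | (0,1) | (0,2) | (0,0)
(1,2) | (1,2) | (1,0) | (1,1) | (2,2) | (2,0) | (2,1) | (0,2) | (0,0) | (0,1)
(2,0) | (2,0) | (2,1) | (2,2) | (0,0) | (0,1) | (0,2) | (1,0) | (1,1) | (1,2)
(2,1) | (2,1) | (2,2) | (2,0) | (0,1) | (0,2) | (0,0) | (1,1) | (1,2) | (1,0)
(2,2) | (2,2) | (2,0) | (2,1) | (0,2) | (0,0) | (0,1) | (1,2) | (1,0) | (1,1)


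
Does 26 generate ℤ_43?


g generates ℤ_n iff gcd(g, n) = 1
gcd(26, 43) = 1
Since gcd = 1, 26 is a generator.

Yes, 26 generates ℤ_43


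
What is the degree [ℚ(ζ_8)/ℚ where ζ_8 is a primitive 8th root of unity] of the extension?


[ℚ(ζ_n):ℚ] = deg Φ_n(x) = φ(n). Here φ(8) = 4

[ℚ(ζ_8)/ℚ where ζ_8 is a primitive 8th root of unity] = 4


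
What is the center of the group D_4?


Z(G) = {g ∈ G | gx = xg for all x ∈ G}
For even n, Z(D_n) = {e, r^(n/2)}: the 180° rotation r^2 commutes with every reflection and rotation

Z(D_4) = {e, r^2}


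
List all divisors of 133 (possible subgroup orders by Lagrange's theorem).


Lagrange's theorem: |H| divides |G|
|G| = 133
Divisors of 133: 1, 7, 19, 133

Possible subgroup orders: {1, 7, 19, 133}


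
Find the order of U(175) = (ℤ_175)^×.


U(n) is the group of units mod n; |U(n)| = φ(n)
|U(175)| = φ(175) = 120

|U(175) = (ℤ_175)^×| = 120


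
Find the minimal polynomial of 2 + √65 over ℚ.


Let α = 2 + √65. Then α - 2 = √65, so (α - 2)² = 65, giving α² - 4α - 61 = 0. Degree 2 and α ∉ ℚ, so this is the minimal polynomial.

Minimal polynomial: x² - 4x - 61


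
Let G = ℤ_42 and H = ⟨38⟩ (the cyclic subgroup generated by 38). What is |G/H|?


|⟨38⟩| = n / gcd(38, 42) = 42 / 2 = 21
H is normal (ℤ_42 is abelian).
|G/H| = |G| / |H| = 42 / 21 = 2

|G/H| = 2


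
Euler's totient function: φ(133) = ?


Factor n: 133 = 7 × 19
φ(n) = n · ∏(1 - 1/p) over distinct primes p | n
φ(133) = 133 · (1 - 1/7) · (1 - 1/19) = 108

φ(133) = 108


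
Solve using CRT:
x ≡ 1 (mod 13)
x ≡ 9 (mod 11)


m₁ = 13, m₂ = 11, gcd = 1, so CRT applies. M = m₁·m₂ = 143
Let M₁ = M/m₁ = 11, M₂ = M/m₂ = 13
Find y₁ ≡ M₁⁻¹ (mod m₁): 11⁻¹ ≡ 6 (mod 13)
Find y₂ ≡ M₂⁻¹ (mod m₂): 13⁻¹ ≡ 6 (mod 11)
x = a₁·M₁·y₁ + a₂·M₂·y₂ = 1·11·6 + 9·13·6 = 768
Reduce mod 143: x ≡ 53
Check: 53 mod 13 = 1 ✓, 53 mod 11 = 9 ✓

x ≡ 53 (mod 143)


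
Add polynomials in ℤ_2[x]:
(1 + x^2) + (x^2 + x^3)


Add coefficients mod 2:
x^0: 1 + 0 = 1 (mod 2)
x^1: 0 + 0 = 0 (mod 2)
x^2: 1 + 1 = 0 (mod 2)
x^3: 0 + 1 = 1 (mod 2)
Result: 1 + x^3

f + g = 1 + x^3


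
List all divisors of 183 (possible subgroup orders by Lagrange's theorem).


Lagrange's theorem: |H| divides |G|
|G| = 183
Divisors of 183: 1, 3, 61, 183

Possible subgroup orders: {1, 3, 61, 183}


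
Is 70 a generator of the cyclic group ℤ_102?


g generates ℤ_n iff gcd(g, n) = 1
gcd(70, 102) = 2
Since gcd = 2 ≠ 1, ⟨70⟩ has order 51 < 102, so 70 is not a generator.

No, 70 does not generate ℤ_102


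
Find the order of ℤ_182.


ℤ_n has n elements.

|ℤ_182| = 182


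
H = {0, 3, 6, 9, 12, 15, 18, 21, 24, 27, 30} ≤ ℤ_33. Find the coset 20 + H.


20 + H = {20 + h (mod 33) : h ∈ H}
20+0=20, 20+3=23, 20+6=26, 20+9=29, 20+12=32, 20+15=2, 20+18=5, 20+21=8, 20+24=11, 20+27=14, 20+30=17
20 + H = {2, 5, 8, 11, 14, 17, 20, 23, 26, 29, 32} = 2 + H

20 + H = {2, 5, 8, 11, 14, 17, 20, 23, 26, 29, 32}


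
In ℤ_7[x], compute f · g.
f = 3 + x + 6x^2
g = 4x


Expand and collect like terms; reduce coefficients mod 7:
x^0: 3·0 = 0 ≡ 0 (mod 7)
x^1: 3·4 + 1·0 = 12 ≡ 5 (mod 7)
x^2: 1·4 + 6·0 = 4 ≡ 4 (mod 7)
x^3: 6·4 = 24 ≡ 3 (mod 7)
Result: 5x + 4x^2 + 3x^3

f · g = 5x + 4x^2 + 3x^3


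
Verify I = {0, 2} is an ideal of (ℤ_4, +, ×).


Check ideal conditions for I = {0, 2} in ℤ_4:
(1) I is an additive subgroup? Yes
(2) For r ∈ ℤ_4 and a ∈ I: r·a ∈ I? Yes

Yes, I is an ideal of ℤ_4


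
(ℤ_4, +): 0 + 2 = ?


Operation: addition mod 4
0 + 2 = (a + b) mod 4 with a = 0, b = 2

0 + 2 = 2


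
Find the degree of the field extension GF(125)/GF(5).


GF(125) = GF(5^3), so the extension degree is 3

[GF(125)/GF(5)] = 3


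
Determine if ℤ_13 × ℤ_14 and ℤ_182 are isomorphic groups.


Comparing ℤ_13 × ℤ_14 and ℤ_182:
gcd(13,14) = 1, so ℤ_13 × ℤ_14 ≅ ℤ_182 (CRT)

Yes, ℤ_13 × ℤ_14 ≅ ℤ_182


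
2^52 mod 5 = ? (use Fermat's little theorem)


Fermat's little theorem: if p is prime and gcd(a,p)=1, then a^(p-1) ≡ 1 (mod p)
p = 5 is prime, gcd(2,5) = 1
Reduce exponent: 52 mod 4 = 0
So 2^52 ≡ 2^0 (mod 5)
2^0 = 1

2^52 ≡ 1 (mod 5)


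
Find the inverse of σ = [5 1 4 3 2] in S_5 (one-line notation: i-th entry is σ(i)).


To find σ⁻¹, swap domain and range:
σ(1) = 5 → σ⁻¹(5) = 1
σ(2) = 1 → σ⁻¹(1) = 2
σ(3) = 4 → σ⁻¹(4) = 3
σ(4) = 3 → σ⁻¹(3) = 4
σ(5) = 2 → σ⁻¹(2) = 5

σ⁻¹ = [2 5 4 3 1]


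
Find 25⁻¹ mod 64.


Use the extended Euclidean algorithm to write 1 = 25·s + 64·t; then s mod 64 is the inverse.
Euclidean algorithm:
  25 = 0·64 + 25
  64 = 2·25 + 14
  25 = 1·14 + 11
  14 = 1·11 + 3
  11 = 3·3 + 2
  3 = 1·2 + 1
  2 = 2·1 + 0
gcd(25,64) = 1
Back-substitution gives: 25·(-23) + 64·(9) = 1
So 25⁻¹ ≡ -23 ≡ 41 (mod 64)
Check: 25 × 41 = 1025 ≡ 1 (mod 64) ✓

25⁻¹ ≡ 41 (mod 64)


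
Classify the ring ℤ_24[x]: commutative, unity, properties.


ℤ_24 has zero divisors (2·12 ≡ 0), and these lift to constant zero divisors in ℤ_24[x]; so not an integral domain
Commutative: Yes
Integral domain: No
Has unity: Yes

ℤ_24[x]: Commutative=Yes, Unity=Yes


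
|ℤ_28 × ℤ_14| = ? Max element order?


|ℤ_28 × ℤ_14| = 28 × 14 = 392
Max element order = lcm(28,14) = 28
Cyclic? No (gcd=14)

|ℤ_28×ℤ_14| = 392, max element order = 28


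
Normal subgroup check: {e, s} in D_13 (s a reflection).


H = {e, s} in D_13 (s a reflection)
r·s·r⁻¹ = sr⁻² ≠ s for n ≥ 3, so {e, s} is not closed under conjugation

No, not a normal subgroup


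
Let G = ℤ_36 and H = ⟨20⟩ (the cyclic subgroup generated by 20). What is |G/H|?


|⟨20⟩| = n / gcd(20, 36) = 36 / 4 = 9
H is normal (ℤ_36 is abelian).
|G/H| = |G| / |H| = 36 / 9 = 4

|G/H| = 4


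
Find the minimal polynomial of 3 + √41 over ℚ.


Let α = 3 + √41. Then α - 3 = √41, so (α - 3)² = 41, giving α² - 6α - 32 = 0. Degree 2 and α ∉ ℚ, so this is the minimal polynomial.

Minimal polynomial: x² - 6x - 32


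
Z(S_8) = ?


Z(G) = {g ∈ G | gx = xg for all x ∈ G}
S_n is non-abelian for n ≥ 3; Z(S_8) is trivial

Z(S_8) = {e}


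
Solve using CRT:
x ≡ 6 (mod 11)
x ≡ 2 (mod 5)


m₁ = 11, m₂ = 5, gcd = 1, so CRT applies. M = m₁·m₂ = 55
Let M₁ = M/m₁ = 5, M₂ = M/m₂ = 11
Find y₁ ≡ M₁⁻¹ (mod m₁): 5⁻¹ ≡ 9 (mod 11)
Find y₂ ≡ M₂⁻¹ (mod m₂): 11⁻¹ ≡ 1 (mod 5)
x = a₁·M₁·y₁ + a₂·M₂·y₂ = 6·5·9 + 2·11·1 = 292
Reduce mod 55: x ≡ 17
Check: 17 mod 11 = 6 ✓, 17 mod 5 = 2 ✓

x ≡ 17 (mod 55)


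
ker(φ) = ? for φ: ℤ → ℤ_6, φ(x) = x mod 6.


Kernel = preimage of identity
ker(φ) = {x ∈ ℤ : x ≡ 0 (mod 6)} = 6ℤ = {0, ±6, ±12, ...}

ker(φ) = 6ℤ


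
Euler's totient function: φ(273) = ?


Factor n: 273 = 3 × 7 × 13
φ(n) = n · ∏(1 - 1/p) over distinct primes p | n
φ(273) = 273 · (1 - 1/3) · (1 - 1/7) · (1 - 1/13) = 144

φ(273) = 144


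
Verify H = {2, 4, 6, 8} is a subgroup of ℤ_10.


Subgroup test for H = {2, 4, 6, 8} in (ℤ_10, +):
(1) 0 ∈ H? No
(2) Closure: for all a,b ∈ H, (a+b) mod 10 ∈ H? No  [counterexample: 2 + 8 = 0 ∉ H]
(3) Inverses: for all a ∈ H, -a mod 10 ∈ H? Yes

No, H is not a subgroup of ℤ_10


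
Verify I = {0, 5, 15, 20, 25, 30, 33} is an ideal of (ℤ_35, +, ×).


Check ideal conditions for I = {0, 5, 15, 20, 25, 30, 33} in ℤ_35:
(1) I is an additive subgroup? No
(2) For r ∈ ℤ_35 and a ∈ I: r·a ∈ I? No  [counterexample: r=2, a=5, r·a mod 35 = 10 ∉ I]

No, I is not an ideal of ℤ_35


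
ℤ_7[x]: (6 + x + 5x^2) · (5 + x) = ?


Expand and collect like terms; reduce coefficients mod 7:
x^0: 6·5 = 30 ≡ 2 (mod 7)
x^1: 6·1 + 1·5 = 11 ≡ 4 (mod 7)
x^2: 1·1 + 5·5 = 26 ≡ 5 (mod 7)
x^3: 5·1 = 5 ≡ 5 (mod 7)
Result: 2 + 4x + 5x^2 + 5x^3

f · g = 2 + 4x + 5x^2 + 5x^3


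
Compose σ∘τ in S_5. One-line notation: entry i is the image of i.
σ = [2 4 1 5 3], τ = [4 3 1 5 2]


σ∘τ: apply τ first, then σ
1 →τ 4 →σ 5
2 →τ 3 →σ 1
3 →τ 1 →σ 2
4 →τ 5 →σ 3
5 →τ 2 →σ 4

σ∘τ = [5 1 2 3 4]


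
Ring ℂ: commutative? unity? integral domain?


ℂ is a field: commutative, has unity, every nonzero element is a unit (hence an integral domain)
Commutative: Yes
Integral domain: Yes
Has unity: Yes

ℂ: Commutative=Yes, Unity=Yes


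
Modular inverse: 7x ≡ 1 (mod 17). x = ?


Use the extended Euclidean algorithm to write 1 = 7·s + 17·t; then s mod 17 is the inverse.
Euclidean algorithm:
  7 = 0·17 + 7
  17 = 2·7 + 3
  7 = 2·3 + 1
  3 = 3·1 + 0
gcd(7,17) = 1
Back-substitution gives: 7·(5) + 17·(-2) = 1
So 7⁻¹ ≡ 5 ≡ 5 (mod 17)
Check: 7 × 5 = 35 ≡ 1 (mod 17) ✓

7⁻¹ ≡ 5 (mod 17)


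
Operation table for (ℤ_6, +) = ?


Elements: {0, 1, 2, 3, 4, 5}
Operation: addition mod 6
Entry (a, b) = (a + b) mod 6

Cayley table:
  | 0 | 1 | 2 | 3 | 4 | 5
0 | 0 | 1 | 2 | 3 | 4 | 5
1 | 1 | 2 | 3 | 4 | 5 | 0
2 | 2 | 3 | 4 | 5 | 0 | 1
3 | 3 | 4 | 5 | 0 | 1 | 2
4 | 4 | 5 | 0 | 1 | 2 | 3
5 | 5 | 0 | 1 | 2 | 3 | 4


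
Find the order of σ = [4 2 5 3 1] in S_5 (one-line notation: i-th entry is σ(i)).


Cycle decomposition: (1 4 3 5)
Cycle lengths: 4
Order = lcm(4) = 4

ord(σ) = 4


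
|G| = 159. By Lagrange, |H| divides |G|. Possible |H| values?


Lagrange's theorem: |H| divides |G|
|G| = 159
Divisors of 159: 1, 3, 53, 159

Possible subgroup orders: {1, 3, 53, 159}
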